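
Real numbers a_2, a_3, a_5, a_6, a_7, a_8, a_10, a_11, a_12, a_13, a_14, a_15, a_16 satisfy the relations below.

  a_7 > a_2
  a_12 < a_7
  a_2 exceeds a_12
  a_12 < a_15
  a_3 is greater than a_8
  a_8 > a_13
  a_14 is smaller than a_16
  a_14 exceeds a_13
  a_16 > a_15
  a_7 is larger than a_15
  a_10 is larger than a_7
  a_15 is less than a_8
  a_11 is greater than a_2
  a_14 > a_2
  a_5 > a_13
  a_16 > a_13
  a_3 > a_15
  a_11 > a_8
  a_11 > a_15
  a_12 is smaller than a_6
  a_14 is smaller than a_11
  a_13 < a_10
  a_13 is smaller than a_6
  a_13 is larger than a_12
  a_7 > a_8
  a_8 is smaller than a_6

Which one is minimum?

a_15 is not least since a_12 < a_15; a_2 is not least since a_12 < a_2; a_13 is not least since a_12 < a_13; a_8 is not least since a_13 < a_8; a_5 is not least since a_13 < a_5; a_7 is not least since a_8 < a_7; a_14 is not least since a_13 < a_14; a_11 is not least since a_2 < a_11; a_10 is not least since a_13 < a_10; a_3 is not least since a_8 < a_3; a_6 is not least since a_12 < a_6; a_16 is not least since a_15 < a_16.
Only a_12 has nothing below it, so a_12 is the minimum.

a_12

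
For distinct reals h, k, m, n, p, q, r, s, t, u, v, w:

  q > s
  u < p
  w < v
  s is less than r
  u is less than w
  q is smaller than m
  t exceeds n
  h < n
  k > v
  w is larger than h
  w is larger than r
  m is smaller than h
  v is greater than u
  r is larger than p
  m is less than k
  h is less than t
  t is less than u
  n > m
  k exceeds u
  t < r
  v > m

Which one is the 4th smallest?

h

Piecing the relations together gives one ordering: s < q < m < h < n < t < u < p < r < w < v < k.
Counting 4 from the smallest end gives h.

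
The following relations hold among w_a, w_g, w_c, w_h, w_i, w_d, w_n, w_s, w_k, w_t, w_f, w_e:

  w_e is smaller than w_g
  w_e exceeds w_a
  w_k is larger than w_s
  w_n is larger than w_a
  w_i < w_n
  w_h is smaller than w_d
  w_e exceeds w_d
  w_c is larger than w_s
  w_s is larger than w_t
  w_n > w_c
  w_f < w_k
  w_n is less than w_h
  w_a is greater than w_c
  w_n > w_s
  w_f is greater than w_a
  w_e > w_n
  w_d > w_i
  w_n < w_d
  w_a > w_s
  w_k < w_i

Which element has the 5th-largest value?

The consecutive relations fix a unique order: w_t < w_s < w_c < w_a < w_f < w_k < w_i < w_n < w_h < w_d < w_e < w_g.
The 5th largest is w_n.

w_n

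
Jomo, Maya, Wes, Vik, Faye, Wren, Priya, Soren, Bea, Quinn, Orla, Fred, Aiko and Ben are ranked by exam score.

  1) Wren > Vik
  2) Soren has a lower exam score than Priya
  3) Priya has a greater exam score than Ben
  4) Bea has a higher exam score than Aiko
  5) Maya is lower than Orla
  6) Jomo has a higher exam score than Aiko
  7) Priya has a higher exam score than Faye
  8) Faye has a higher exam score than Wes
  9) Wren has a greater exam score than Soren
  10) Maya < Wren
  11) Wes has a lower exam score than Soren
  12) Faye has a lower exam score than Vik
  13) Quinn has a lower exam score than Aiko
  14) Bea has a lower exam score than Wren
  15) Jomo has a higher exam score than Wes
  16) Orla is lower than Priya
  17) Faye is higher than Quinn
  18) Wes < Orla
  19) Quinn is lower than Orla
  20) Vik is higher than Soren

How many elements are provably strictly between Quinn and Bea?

Chaining upward from Quinn reaches: Faye, Aiko, Vik, Orla, Priya, Wren, Jomo.
Chaining downward from Bea reaches: Aiko.
Strictly between Quinn and Bea are those in both lists: Aiko — 1 element.

1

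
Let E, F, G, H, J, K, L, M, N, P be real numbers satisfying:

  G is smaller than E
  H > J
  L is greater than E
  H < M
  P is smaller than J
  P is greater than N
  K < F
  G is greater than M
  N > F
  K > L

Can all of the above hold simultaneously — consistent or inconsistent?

inconsistent

Chaining the given relations yields K < F < N < P < J < H < M < G < E < L, so K < L. But one relation states L < K. These cannot both hold.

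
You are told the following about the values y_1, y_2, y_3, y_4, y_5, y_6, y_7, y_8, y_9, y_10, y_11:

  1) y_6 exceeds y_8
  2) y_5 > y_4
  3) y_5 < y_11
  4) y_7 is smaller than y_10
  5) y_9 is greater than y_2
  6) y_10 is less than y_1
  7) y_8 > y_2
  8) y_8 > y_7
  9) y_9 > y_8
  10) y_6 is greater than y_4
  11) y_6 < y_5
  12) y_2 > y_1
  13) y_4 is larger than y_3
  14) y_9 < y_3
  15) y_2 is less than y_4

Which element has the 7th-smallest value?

Chaining the given pairs: y_7 < y_10 < y_1 < y_2 < y_8 < y_9 < y_3 < y_4 < y_6 < y_5 < y_11.
Counting 7 from the smallest end gives y_3.

y_3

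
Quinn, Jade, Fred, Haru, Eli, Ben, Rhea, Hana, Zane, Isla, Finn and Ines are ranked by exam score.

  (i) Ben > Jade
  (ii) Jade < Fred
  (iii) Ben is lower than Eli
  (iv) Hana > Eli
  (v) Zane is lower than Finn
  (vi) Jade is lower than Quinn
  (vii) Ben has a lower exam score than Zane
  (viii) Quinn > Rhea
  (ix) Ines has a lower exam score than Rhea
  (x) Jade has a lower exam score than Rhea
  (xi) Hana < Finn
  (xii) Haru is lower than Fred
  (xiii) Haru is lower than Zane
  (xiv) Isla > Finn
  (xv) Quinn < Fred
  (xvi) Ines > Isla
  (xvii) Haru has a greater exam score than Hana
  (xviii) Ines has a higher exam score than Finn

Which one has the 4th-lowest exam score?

Hana

Chaining the given pairs: Jade < Ben < Eli < Hana < Haru < Zane < Finn < Isla < Ines < Rhea < Quinn < Fred.
Counting 4 from the smallest end gives Hana.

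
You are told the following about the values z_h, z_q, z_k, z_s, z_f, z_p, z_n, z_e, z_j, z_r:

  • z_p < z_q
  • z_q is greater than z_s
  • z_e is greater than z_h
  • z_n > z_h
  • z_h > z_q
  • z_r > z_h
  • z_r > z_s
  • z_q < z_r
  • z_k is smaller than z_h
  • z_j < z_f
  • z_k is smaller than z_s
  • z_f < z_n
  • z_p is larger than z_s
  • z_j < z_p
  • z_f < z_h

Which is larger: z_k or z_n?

z_n

z_k < z_s < z_p < z_q < z_h < z_n, by transitivity through z_s, z_p, z_q, z_h.
So z_k < z_n; z_n is the larger of the two.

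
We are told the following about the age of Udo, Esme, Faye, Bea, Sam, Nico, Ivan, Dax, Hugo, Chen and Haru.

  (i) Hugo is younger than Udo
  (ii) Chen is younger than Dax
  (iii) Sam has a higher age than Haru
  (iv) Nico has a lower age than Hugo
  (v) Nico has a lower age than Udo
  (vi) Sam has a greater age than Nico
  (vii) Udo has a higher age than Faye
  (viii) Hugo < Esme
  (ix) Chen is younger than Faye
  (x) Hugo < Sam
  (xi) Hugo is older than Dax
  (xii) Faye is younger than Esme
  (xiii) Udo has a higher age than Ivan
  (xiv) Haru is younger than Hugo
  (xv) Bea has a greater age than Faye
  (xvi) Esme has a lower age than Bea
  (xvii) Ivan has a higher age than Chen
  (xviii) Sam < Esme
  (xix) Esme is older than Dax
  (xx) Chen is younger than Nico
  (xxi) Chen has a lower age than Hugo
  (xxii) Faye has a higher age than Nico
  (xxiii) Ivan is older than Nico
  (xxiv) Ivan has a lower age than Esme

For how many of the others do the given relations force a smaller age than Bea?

9

Directly below Bea: Faye, Esme.
One step further: Chen, Nico, Dax, Hugo, Ivan, Sam (8 so far).
One step further: Haru (9 so far).
No other element is forced below Bea by the given relations, so the count is 9.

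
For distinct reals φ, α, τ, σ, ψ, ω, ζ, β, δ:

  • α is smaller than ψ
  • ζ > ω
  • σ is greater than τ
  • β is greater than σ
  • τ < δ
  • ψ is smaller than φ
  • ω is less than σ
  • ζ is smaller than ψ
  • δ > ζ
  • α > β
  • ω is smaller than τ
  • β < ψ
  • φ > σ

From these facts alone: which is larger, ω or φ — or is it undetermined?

φ

The relevant relations are ω < τ; τ < σ; σ < β; β < ψ; ψ < φ.
Together: ω < τ < σ < β < ψ < φ.
So φ is larger.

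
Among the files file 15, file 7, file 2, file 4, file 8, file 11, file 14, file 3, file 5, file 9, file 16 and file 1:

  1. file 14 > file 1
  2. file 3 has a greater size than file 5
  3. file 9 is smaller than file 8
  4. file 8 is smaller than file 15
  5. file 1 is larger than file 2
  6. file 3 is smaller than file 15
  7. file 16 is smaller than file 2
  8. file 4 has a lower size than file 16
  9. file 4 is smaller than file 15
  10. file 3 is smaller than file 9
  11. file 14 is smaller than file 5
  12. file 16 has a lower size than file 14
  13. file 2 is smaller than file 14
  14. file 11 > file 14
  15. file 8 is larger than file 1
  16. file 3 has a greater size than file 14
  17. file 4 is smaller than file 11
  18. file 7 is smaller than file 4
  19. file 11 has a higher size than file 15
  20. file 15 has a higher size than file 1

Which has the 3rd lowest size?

The consecutive relations fix a unique order: file 7 < file 4 < file 16 < file 2 < file 1 < file 14 < file 5 < file 3 < file 9 < file 8 < file 15 < file 11.
Counting 3 from the smallest end gives file 16.

file 16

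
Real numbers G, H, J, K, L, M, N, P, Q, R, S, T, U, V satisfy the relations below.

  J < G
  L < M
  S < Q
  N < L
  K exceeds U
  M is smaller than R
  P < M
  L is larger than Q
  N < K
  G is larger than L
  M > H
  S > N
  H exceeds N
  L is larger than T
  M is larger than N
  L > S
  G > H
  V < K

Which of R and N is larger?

R

N < S and S < Q give N < Q.
With Q < L: N < S < Q < L.
With L < M: N < S < Q < L < M.
Then M < R extends the chain to R.
So N < R; R is the larger of the two.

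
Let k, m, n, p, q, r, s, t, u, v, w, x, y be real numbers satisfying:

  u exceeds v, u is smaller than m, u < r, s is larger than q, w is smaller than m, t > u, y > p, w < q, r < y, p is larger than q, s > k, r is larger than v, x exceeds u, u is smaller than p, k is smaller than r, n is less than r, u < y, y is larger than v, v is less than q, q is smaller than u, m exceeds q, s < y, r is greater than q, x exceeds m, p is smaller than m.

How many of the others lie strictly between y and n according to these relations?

1

Chaining upward from n reaches: r.
Chaining downward from y reaches: k, v, w, q, u, s, p, r.
Strictly between n and y are those in both lists: r — 1 element.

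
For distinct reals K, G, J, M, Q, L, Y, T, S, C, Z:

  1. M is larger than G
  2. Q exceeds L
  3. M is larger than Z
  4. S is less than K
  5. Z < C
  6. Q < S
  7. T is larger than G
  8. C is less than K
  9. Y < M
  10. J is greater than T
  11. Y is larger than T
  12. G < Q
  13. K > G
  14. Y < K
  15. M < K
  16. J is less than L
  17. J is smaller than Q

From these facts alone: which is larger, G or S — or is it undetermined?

S

Link the given pairs in sequence: G < T; T < J; J < L; L < Q; Q < S.
Together: G < T < J < L < Q < S.
So S is larger.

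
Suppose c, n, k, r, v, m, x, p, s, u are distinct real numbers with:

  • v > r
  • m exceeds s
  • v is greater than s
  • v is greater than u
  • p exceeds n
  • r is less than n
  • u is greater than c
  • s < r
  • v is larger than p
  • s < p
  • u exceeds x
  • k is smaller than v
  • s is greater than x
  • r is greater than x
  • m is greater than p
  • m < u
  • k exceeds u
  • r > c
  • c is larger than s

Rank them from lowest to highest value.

x < s < c < r < n < p < m < u < k < v

Nothing is placed below x, so it is least; from there x < s; s < c; c < r; r < n; n < p; p < m; m < u; u < k; k < v, each given directly.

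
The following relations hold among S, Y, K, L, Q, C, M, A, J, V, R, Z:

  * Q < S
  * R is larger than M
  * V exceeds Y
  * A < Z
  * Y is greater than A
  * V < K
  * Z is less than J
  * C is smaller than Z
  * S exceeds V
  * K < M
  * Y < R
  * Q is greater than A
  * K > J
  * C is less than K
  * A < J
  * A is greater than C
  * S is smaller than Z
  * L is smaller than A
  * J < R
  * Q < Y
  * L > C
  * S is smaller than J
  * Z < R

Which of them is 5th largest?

Z

Chaining the given pairs: C < L < A < Q < Y < V < S < Z < J < K < M < R.
The 5th largest is Z.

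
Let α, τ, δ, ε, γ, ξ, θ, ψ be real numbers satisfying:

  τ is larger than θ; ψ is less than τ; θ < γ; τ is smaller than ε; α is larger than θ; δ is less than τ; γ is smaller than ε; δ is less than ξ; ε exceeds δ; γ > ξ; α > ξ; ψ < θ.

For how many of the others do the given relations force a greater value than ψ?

From ψ the given relations immediately reach θ, τ.
From those, α, γ, ε — 5 in total.
No other element is forced above ψ by the given relations, so the count is 5.

5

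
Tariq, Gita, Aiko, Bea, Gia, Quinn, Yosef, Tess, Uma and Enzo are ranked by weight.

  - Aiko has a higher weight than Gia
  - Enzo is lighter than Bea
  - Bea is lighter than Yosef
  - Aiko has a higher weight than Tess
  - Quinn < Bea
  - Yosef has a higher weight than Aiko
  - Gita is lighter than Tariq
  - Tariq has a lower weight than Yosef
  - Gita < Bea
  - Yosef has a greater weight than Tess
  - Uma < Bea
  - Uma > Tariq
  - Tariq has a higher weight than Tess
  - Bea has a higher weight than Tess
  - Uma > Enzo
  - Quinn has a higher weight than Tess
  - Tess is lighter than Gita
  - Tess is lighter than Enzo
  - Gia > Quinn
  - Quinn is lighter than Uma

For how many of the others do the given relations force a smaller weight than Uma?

5

Directly below Uma: Enzo, Quinn, Tariq.
One step further: Tess, Gita (5 so far).
Nothing else is reachable below Uma; 5 in all.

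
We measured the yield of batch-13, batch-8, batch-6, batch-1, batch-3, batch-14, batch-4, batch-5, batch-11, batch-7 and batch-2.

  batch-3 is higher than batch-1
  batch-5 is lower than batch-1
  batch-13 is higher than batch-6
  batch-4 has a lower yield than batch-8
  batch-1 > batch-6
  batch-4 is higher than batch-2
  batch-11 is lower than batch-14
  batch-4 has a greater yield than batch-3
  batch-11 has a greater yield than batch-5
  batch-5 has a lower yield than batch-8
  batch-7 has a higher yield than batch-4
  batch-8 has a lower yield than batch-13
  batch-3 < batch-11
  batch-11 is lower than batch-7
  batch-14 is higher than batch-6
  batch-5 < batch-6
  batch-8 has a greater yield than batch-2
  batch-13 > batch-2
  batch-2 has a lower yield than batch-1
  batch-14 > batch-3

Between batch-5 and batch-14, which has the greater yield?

batch-14

batch-5 < batch-6 and batch-6 < batch-1 give batch-5 < batch-1.
Then batch-1 < batch-3 extends the chain to batch-3.
Then batch-3 < batch-11 extends the chain to batch-11.
With batch-11 < batch-14: batch-5 < batch-6 < batch-1 < batch-3 < batch-11 < batch-14.
So batch-5 < batch-14; batch-14 is the higher of the two.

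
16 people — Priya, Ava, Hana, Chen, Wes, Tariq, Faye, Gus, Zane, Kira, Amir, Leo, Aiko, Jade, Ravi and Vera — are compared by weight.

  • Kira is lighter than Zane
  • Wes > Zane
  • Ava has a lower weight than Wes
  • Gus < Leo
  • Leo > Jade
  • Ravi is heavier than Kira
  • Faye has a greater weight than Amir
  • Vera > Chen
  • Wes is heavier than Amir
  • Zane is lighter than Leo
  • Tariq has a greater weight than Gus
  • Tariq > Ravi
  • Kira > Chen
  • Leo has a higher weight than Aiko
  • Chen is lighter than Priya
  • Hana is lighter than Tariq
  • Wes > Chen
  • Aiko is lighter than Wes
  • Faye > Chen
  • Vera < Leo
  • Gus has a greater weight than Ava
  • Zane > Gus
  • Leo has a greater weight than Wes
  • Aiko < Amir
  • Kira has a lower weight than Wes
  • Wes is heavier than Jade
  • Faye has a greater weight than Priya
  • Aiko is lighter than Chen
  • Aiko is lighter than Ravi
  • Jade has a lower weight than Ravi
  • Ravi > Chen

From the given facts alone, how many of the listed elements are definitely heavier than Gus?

From Gus the given relations immediately reach Tariq, Zane, Leo.
From those, Wes — 4 in total.
Nothing else is reachable above Gus; 4 in all.

4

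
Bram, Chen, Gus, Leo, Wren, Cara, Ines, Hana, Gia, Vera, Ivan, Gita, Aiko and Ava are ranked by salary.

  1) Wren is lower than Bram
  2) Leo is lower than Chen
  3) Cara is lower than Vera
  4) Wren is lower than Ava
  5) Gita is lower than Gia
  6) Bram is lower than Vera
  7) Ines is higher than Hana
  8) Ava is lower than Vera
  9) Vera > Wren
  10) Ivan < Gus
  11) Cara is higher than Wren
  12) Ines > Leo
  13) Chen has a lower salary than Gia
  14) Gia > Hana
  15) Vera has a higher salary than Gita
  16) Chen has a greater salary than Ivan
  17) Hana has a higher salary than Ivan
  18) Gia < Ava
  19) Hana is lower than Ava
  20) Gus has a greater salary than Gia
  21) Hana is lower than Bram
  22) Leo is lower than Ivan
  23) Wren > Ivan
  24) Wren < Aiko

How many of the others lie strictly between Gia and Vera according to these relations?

1

The relations place Gia below Vera. An element lies strictly between them when it is forced above Gia and also forced below Vera.
Above Gia: {Ava, Gus}. Below Vera: {Gita, Leo, Ivan, Wren, Hana, Chen, Bram, Ava, Cara}.
Intersection: {Ava} — 1.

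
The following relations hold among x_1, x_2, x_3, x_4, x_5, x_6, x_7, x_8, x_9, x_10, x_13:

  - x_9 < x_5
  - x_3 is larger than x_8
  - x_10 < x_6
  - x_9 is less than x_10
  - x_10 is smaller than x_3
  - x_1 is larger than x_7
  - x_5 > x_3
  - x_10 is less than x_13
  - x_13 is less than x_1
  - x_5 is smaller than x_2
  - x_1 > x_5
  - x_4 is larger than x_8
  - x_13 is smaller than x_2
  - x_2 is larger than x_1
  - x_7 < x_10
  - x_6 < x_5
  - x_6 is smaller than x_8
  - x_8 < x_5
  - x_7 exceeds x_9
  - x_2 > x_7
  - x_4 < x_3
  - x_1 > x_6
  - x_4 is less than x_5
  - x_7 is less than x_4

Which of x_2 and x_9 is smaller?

The relevant relations are x_9 < x_7; x_7 < x_10; x_10 < x_6; x_6 < x_8; x_8 < x_4; x_4 < x_3; x_3 < x_5; x_5 < x_1; x_1 < x_2.
Together: x_9 < x_7 < x_10 < x_6 < x_8 < x_4 < x_3 < x_5 < x_1 < x_2.
So x_9 < x_2; x_9 is the smaller of the two.

x_9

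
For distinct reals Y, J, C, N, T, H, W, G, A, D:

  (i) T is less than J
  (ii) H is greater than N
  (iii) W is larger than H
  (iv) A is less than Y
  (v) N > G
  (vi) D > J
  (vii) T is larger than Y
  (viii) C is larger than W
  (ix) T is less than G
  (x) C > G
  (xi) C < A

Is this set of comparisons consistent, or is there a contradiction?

Chaining the given relations yields G < N < H < W < C < A < Y < T, so G < T. But one relation states T < G. These cannot both hold.

inconsistent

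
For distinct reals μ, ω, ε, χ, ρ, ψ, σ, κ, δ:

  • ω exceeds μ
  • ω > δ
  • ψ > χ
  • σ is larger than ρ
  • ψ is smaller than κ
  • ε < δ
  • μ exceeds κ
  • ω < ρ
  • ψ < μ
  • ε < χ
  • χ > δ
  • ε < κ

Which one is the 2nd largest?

The consecutive relations fix a unique order: ε < δ < χ < ψ < κ < μ < ω < ρ < σ.
Counting 2 from the largest end gives ρ.

ρ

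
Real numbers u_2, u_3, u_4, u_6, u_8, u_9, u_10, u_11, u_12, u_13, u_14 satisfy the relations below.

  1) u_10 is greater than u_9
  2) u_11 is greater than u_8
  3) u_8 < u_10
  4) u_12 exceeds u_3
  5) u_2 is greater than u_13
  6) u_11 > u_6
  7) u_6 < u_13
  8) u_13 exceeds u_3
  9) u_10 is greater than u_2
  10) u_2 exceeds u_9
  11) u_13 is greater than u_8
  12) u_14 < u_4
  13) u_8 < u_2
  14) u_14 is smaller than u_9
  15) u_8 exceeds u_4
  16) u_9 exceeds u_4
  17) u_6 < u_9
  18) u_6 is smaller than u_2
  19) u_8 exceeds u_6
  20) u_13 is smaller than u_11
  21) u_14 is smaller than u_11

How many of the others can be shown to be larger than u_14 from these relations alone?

The elements the relations force above u_14 are u_4, u_8, u_13, u_9, u_2, u_10, u_11 — no chain reaches any other.
That is 7.

7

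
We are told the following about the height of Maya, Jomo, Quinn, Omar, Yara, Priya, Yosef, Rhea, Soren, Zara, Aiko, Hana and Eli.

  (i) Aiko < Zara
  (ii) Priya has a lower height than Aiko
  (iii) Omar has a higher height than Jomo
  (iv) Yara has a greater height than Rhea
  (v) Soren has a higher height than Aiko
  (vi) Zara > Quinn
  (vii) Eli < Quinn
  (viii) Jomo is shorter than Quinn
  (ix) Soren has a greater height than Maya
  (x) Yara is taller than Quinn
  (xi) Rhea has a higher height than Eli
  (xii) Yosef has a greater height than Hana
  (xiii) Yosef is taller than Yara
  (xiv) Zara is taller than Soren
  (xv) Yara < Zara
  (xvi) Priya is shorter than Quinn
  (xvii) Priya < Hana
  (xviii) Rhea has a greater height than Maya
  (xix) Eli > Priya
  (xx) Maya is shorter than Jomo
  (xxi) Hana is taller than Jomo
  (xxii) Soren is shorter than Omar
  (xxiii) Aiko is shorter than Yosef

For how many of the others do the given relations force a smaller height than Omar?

5

The elements the relations force below Omar are Maya, Jomo, Priya, Aiko, Soren — no chain reaches any other.
That is 5.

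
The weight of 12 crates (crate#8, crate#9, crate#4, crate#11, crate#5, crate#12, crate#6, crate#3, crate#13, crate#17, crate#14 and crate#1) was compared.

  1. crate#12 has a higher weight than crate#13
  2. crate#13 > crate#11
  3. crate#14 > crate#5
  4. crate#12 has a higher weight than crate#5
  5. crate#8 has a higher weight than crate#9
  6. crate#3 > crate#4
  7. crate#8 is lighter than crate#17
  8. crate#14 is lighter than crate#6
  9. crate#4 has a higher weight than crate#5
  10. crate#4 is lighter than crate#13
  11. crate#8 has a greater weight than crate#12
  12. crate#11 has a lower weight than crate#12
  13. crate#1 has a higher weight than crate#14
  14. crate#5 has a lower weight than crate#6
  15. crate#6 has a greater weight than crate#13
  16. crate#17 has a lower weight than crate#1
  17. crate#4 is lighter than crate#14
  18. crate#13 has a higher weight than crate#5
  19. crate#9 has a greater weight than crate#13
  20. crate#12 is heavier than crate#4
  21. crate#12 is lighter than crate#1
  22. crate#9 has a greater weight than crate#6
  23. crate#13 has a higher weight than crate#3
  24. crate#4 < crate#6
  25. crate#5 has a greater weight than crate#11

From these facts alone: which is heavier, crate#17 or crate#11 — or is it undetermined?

Link the given pairs in sequence: crate#11 < crate#5; crate#5 < crate#4; crate#4 < crate#3; crate#3 < crate#13; crate#13 < crate#6; crate#6 < crate#9; crate#9 < crate#8; crate#8 < crate#17.
Together: crate#11 < crate#5 < crate#4 < crate#3 < crate#13 < crate#6 < crate#9 < crate#8 < crate#17.
So crate#17 is heavier.

crate#17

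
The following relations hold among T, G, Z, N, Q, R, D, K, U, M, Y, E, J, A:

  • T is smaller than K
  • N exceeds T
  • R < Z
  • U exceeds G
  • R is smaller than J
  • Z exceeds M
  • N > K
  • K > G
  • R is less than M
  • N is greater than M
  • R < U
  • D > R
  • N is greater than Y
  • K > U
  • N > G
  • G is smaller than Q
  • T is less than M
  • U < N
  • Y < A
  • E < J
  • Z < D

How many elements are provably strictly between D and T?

2

The relations place T below D. An element lies strictly between them when it is forced above T and also forced below D.
Above T: {M, Z, K, N}. Below D: {R, M, Z}.
Intersection: {M, Z} — 2.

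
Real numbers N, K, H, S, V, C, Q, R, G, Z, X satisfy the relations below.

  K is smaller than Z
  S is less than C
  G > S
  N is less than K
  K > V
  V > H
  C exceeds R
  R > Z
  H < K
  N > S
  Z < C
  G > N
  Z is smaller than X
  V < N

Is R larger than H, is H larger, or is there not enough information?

R

Link the given pairs in sequence: H < V; V < K; K < Z; Z < R.
Together: H < V < K < Z < R.
So R is larger.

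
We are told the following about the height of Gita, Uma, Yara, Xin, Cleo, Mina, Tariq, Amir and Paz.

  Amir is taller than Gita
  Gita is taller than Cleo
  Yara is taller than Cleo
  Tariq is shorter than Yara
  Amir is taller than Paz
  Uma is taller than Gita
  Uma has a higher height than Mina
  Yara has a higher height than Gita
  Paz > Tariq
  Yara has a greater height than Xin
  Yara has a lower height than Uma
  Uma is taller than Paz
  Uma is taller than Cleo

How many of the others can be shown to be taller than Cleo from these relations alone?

The elements the relations force above Cleo are Gita, Amir, Yara, Uma — no chain reaches any other.
That is 4.

4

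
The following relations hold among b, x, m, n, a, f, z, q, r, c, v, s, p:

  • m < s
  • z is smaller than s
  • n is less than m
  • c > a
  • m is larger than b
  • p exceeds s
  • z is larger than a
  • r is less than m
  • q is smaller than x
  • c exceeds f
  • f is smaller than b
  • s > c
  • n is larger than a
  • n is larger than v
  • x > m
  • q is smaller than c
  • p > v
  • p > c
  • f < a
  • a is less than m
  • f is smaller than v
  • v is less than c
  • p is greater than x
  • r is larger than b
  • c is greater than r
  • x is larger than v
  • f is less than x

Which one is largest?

f is not greatest since f < c; b is not greatest since b < m; r is not greatest since r < c; a is not greatest since a < z; v is not greatest since v < n; q is not greatest since q < x; n is not greatest since n < m; z is not greatest since z < s; c is not greatest since c < p; m is not greatest since m < x; s is not greatest since s < p; x is not greatest since x < p.
Only p has nothing above it, so p is the largest.

p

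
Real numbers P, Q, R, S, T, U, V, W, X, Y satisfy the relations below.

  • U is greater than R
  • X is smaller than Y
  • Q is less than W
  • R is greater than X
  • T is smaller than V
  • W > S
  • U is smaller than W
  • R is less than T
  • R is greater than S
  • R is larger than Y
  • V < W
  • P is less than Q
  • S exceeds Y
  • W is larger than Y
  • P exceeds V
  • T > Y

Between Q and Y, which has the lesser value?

Link the given pairs in sequence: Y < S; S < R; R < T; T < V; V < P; P < Q.
Chaining these gives Y < S < R < T < V < P < Q.
So Y < Q; Y is the smaller of the two.

Y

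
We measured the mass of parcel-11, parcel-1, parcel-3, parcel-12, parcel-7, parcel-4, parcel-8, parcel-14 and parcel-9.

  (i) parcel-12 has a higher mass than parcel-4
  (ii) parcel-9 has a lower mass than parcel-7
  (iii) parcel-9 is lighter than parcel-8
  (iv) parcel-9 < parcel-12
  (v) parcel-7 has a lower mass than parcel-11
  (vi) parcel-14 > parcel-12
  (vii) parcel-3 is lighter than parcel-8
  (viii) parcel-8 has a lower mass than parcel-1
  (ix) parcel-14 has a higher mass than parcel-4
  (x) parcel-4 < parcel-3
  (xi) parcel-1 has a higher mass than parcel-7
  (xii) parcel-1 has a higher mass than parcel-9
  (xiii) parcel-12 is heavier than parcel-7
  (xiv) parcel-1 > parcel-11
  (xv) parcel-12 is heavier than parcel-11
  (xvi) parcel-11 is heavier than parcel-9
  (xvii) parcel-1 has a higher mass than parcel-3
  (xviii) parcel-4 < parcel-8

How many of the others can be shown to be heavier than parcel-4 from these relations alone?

5

Directly above parcel-4: parcel-3, parcel-12, parcel-14, parcel-8.
One step further: parcel-1 (5 so far).
Nothing else is reachable above parcel-4; 5 in all.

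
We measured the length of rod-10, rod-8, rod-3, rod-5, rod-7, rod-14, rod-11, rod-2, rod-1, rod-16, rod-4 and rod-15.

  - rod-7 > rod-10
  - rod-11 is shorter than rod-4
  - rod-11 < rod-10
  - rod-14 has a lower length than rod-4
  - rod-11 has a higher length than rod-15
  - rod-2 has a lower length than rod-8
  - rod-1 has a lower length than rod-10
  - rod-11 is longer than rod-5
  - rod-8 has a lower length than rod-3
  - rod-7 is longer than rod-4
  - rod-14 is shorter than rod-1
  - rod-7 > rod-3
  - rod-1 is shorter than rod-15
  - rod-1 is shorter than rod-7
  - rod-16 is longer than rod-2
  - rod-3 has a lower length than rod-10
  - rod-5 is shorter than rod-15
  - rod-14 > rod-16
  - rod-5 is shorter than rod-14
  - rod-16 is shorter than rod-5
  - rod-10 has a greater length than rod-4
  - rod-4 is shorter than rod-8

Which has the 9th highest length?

Piecing the relations together gives one ordering: rod-2 < rod-16 < rod-5 < rod-14 < rod-1 < rod-15 < rod-11 < rod-4 < rod-8 < rod-3 < rod-10 < rod-7.
Counting 9 from the largest end gives rod-14.

rod-14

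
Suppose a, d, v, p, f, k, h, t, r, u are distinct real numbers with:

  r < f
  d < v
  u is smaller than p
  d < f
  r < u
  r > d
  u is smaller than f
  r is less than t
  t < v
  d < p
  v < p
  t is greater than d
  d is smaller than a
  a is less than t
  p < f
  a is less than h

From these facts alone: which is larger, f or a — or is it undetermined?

f

The relevant relations are a < t; t < v; v < p; p < f.
Chaining these gives a < t < v < p < f.
So f is larger.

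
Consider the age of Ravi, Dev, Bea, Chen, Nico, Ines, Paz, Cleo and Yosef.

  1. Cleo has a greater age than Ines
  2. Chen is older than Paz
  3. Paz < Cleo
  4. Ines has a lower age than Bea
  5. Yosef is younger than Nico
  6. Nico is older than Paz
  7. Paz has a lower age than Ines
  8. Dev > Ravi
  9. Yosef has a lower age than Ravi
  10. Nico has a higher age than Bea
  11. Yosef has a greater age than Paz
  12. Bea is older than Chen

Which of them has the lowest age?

Paz

Chaining upward from Paz: directly above it, Ines, Chen, Yosef, Nico, Cleo; then Bea, Ravi; then Dev.
That covers every other element, and nothing is given below Paz, so Paz is the lowest age.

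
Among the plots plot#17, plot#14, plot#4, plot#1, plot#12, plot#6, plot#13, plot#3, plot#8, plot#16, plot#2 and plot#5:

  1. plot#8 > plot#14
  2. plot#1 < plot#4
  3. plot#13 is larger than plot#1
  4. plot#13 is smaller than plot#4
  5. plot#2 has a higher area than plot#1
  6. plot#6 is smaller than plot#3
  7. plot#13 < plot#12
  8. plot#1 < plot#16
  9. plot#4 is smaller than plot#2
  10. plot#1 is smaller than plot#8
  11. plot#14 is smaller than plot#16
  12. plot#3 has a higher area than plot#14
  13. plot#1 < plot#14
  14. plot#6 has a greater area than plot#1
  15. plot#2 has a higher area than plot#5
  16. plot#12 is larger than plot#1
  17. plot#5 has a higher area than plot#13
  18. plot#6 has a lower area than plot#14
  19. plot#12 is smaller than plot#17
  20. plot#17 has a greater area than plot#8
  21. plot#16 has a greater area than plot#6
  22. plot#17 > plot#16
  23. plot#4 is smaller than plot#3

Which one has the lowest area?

Chaining upward from plot#1: directly above it, plot#13, plot#6, plot#14, plot#4, plot#12, plot#8, plot#16, plot#2; then plot#3, plot#5, plot#17.
That covers every other element, and nothing is given below plot#1, so plot#1 is the lowest area.

plot#1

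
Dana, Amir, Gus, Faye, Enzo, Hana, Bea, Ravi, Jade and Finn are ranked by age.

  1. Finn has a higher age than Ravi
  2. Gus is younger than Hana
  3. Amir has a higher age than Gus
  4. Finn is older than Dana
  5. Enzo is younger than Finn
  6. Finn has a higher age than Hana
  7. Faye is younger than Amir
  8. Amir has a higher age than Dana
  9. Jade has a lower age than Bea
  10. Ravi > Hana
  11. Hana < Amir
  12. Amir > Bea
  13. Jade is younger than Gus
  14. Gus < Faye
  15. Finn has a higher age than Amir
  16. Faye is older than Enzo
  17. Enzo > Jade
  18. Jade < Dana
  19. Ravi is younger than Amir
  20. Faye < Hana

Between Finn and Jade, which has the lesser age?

The relevant relations are Jade < Gus; Gus < Faye; Faye < Hana; Hana < Ravi; Ravi < Amir; Amir < Finn.
Together: Jade < Gus < Faye < Hana < Ravi < Amir < Finn.
So Jade < Finn; Jade is the younger of the two.

Jade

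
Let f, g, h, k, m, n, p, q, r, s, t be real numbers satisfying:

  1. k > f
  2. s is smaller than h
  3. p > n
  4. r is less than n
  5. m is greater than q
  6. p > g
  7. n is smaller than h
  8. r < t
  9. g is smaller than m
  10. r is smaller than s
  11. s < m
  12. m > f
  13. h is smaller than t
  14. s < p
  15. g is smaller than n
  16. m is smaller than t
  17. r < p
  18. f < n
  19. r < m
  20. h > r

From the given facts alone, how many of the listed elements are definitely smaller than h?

5

Directly below h: r, s, n.
One step further: f, g (5 so far).
Nothing else is reachable below h; 5 in all.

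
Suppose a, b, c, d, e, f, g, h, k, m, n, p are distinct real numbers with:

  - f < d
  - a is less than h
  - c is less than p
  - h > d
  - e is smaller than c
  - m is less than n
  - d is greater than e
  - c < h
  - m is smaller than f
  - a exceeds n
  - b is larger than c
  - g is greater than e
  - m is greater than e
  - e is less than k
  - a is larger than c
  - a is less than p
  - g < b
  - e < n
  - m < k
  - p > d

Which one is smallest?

Chaining upward from e: directly above it, c, m, d, n, g, k; then f, a, b, h, p.
That covers every other element, and nothing is given below e, so e is the smallest.

e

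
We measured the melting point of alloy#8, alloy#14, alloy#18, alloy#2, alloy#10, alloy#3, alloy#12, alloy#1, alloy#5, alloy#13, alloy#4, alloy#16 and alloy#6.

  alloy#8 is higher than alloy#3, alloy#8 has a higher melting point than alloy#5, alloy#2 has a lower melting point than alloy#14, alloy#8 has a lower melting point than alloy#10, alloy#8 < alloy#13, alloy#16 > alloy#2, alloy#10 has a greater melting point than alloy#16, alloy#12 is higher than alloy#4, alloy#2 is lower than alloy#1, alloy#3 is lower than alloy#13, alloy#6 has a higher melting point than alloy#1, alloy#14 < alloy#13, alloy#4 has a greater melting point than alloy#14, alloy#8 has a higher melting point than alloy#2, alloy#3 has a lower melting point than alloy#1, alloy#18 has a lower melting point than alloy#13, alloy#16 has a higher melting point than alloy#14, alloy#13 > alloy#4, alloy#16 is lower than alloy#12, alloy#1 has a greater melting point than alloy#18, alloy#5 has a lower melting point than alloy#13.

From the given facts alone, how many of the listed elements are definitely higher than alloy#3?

5

From alloy#3 the given relations immediately reach alloy#8, alloy#1, alloy#13.
From those, alloy#10, alloy#6 — 5 in total.
No other element is forced above alloy#3 by the given relations, so the count is 5.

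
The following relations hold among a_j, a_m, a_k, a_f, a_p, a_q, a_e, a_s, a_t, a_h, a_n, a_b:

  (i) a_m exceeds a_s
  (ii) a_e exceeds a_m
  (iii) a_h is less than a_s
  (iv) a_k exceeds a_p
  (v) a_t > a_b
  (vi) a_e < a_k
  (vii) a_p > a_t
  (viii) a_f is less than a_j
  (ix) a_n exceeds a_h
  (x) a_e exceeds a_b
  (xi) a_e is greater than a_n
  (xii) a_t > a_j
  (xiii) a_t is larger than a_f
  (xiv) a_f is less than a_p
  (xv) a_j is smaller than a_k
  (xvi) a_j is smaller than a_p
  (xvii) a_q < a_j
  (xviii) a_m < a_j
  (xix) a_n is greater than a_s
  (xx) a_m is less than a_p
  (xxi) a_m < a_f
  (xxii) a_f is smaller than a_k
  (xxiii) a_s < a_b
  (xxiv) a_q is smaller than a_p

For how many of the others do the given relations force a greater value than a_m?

6

The elements the relations force above a_m are a_f, a_j, a_t, a_p, a_e, a_k — no chain reaches any other.
That is 6.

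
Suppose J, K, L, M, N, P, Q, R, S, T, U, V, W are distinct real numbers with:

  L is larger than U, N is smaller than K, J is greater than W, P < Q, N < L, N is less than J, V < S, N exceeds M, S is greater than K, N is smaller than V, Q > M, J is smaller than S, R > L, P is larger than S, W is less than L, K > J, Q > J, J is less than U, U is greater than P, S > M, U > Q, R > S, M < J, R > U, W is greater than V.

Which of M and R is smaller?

Following the relations from M: M < N < V < W < J < K < S < P < Q < U < L < R.
So M < R; M is the smaller of the two.

M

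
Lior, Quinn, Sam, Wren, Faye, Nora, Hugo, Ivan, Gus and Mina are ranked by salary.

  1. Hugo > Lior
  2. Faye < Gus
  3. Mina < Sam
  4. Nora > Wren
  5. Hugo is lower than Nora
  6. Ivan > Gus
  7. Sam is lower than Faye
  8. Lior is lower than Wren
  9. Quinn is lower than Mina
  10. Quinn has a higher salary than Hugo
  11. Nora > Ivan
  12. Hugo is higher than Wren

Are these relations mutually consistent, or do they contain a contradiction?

consistent

Every relation is compatible with Lior < Wren < Hugo < Quinn < Mina < Sam < Faye < Gus < Ivan < Nora; the set is consistent.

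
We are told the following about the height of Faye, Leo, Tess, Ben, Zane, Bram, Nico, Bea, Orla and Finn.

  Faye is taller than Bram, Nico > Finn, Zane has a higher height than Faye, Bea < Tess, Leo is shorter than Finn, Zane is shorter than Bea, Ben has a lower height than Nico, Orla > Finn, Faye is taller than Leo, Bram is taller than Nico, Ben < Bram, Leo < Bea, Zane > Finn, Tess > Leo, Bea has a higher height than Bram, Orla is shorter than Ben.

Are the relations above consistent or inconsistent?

consistent

Every relation is compatible with Leo < Finn < Orla < Ben < Nico < Bram < Faye < Zane < Bea < Tess; the set is consistent.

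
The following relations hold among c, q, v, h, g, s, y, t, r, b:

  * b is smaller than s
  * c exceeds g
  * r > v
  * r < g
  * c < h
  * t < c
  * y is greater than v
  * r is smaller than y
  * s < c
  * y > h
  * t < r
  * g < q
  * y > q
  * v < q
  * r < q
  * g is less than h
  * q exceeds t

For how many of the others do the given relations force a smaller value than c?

From c the given relations immediately reach s, t, g.
From those, b, r — 5 in total.
From those, v — 6 in total.
Nothing else is reachable below c; 6 in all.

6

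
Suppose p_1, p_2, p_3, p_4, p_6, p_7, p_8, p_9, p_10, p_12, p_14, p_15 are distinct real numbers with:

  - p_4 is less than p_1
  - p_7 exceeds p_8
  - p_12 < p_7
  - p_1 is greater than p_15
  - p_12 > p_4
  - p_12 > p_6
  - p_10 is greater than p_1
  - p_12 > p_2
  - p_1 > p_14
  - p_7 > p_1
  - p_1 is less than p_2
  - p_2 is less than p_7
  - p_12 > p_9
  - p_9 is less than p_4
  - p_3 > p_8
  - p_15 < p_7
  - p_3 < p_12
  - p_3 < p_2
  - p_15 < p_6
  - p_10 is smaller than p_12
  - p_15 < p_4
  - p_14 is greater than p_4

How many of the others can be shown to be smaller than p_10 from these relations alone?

From p_10 the given relations immediately reach p_1.
From those, p_15, p_4, p_14 — 4 in total.
From those, p_9 — 5 in total.
No other element is forced below p_10 by the given relations, so the count is 5.

5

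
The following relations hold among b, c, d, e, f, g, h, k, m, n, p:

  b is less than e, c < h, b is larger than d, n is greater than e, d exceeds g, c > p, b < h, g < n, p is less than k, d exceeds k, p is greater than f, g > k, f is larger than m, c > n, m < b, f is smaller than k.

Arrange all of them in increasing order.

Nothing is placed below m, so it is least; from there m < f; f < p; p < k; k < g; g < d; d < b; b < e; e < n; n < c; c < h, each given directly.

m < f < p < k < g < d < b < e < n < c < h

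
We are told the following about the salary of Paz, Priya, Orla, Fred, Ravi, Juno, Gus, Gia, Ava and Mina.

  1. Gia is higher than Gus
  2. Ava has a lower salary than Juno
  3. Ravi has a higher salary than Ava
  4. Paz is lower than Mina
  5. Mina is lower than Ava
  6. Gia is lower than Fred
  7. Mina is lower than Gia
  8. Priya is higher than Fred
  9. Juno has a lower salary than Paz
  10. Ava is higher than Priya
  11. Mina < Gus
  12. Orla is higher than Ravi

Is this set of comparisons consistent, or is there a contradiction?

inconsistent

We have Ava < Juno stated directly, yet also Juno < Paz < Mina < Gus < Gia < Fred < Priya < Ava by chaining the others — so Juno < Ava. Contradiction.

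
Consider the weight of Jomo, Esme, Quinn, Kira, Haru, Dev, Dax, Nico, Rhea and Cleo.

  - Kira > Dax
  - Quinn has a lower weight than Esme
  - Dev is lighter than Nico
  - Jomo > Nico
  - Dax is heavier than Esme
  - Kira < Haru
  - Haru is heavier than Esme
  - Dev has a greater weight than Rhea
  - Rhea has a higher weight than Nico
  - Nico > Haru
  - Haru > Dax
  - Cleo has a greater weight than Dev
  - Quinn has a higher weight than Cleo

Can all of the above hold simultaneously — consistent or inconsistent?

Chaining the given relations yields Rhea < Dev < Cleo < Quinn < Esme < Dax < Kira < Haru < Nico, so Rhea < Nico. But one relation states Nico < Rhea. These cannot both hold.

inconsistent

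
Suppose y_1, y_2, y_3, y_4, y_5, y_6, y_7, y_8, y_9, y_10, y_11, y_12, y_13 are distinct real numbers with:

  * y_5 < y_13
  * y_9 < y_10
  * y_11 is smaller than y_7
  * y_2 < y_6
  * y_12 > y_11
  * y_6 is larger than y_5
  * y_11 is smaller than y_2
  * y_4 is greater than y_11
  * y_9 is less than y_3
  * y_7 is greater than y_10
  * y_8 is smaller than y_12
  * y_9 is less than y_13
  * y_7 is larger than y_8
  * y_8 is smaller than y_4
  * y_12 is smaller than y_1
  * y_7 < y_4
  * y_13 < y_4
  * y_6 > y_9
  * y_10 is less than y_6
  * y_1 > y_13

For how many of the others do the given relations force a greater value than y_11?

6

Directly above y_11: y_7, y_2, y_4, y_12.
One step further: y_6, y_1 (6 so far).
No other element is forced above y_11 by the given relations, so the count is 6.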